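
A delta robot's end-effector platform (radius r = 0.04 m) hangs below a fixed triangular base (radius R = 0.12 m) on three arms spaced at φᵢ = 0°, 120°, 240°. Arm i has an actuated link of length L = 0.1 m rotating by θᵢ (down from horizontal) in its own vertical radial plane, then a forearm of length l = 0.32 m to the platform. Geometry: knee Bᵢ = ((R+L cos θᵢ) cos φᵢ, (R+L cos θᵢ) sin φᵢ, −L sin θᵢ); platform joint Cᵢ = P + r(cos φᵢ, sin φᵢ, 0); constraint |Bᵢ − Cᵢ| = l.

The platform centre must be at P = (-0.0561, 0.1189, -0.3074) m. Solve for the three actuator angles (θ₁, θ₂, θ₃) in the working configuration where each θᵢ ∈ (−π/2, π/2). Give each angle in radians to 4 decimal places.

θ₁ = 0.9600, θ₂ = -0.0871, θ₃ = 1.0475

φ1=0.0° → target in arm frame (-0.0561, 0.1189)
  A cos θ + B sin θ = C:  0.1361·cos θ + -0.3074·sin θ = -0.1738
  γ=atan2(-0.3074,0.1361)=-1.1540;  ψ=arccos(-0.5169)=2.1140;  θ1=γ+ψ≈0.9600
φ2=120.0° → target in arm frame (0.1310, -0.0109)
  e−x'=-0.0510;  (l²−L²−(e−x')²−y'²−z²)/2L = -0.0241
  √(A²+B²)=0.3116;  θ2 = -1.7353+1.6481 ≈ -0.0871
rotate P by −φ3: (-0.0749, -0.1080, -0.3074)
  A=0.1549, B=-0.3074, C=(l²−L²−A²−y'²−z²)/(2L)=-0.1888
  θ3 = atan2(B,A) + arccos(C/0.3442) = 1.0475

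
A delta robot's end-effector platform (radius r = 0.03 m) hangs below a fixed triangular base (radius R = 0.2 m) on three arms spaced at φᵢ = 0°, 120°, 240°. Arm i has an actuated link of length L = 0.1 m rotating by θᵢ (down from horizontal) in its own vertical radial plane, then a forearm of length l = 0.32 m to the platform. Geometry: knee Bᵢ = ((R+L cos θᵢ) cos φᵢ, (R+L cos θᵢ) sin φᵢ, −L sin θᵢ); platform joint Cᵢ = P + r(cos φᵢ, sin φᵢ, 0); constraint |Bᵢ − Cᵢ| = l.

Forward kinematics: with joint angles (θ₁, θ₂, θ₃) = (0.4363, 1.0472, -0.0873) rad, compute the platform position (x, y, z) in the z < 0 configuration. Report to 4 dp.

φ1=0.0°: virtual centre (0.2606, 0.0000, -0.0423), radius l
centre 2 = (0.2200·cos120.0°, 0.2200·sin120.0°, -0.0866) = (-0.1100, 0.1905, -0.0866)
φ3=240.0°: virtual centre (-0.1348, -0.2335, 0.0087), radius l
eliminate P² terms by subtracting sphere 1 from 2 and 3
[-0.7413 0.3811 -0.0887]·P = -0.0138;  [-0.7909 -0.4670 0.1020]·P = 0.0031
det = 0.6475;  x = 0.0082+-0.0040z,  y = -0.0204+0.2250z
sphere 1 gives Az²+Bz+C=0 with A=1.0507, B=0.0774, C=-0.0365;  B²−4AC=0.1592;  roots -0.2267, 0.1531;  negative root z = -0.2267
x = 0.0091, y = -0.0714

(0.0091, -0.0714, -0.2267)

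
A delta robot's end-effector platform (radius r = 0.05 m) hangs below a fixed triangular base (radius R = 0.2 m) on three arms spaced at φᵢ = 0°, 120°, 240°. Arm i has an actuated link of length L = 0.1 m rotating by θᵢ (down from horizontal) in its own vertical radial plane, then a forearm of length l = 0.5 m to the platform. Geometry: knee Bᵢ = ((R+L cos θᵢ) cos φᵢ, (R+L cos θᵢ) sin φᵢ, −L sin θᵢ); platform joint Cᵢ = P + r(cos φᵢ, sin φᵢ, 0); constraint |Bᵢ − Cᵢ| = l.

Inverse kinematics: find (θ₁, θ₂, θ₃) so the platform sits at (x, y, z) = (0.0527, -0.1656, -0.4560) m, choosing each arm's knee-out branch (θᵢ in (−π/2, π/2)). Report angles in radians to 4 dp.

θ₁ = 0.2620, θ₂ = 1.3093, θ₃ = -0.0870

φ1=0.0° → target in arm frame (0.0527, -0.1656)
  e−x'=0.0973;  (l²−L²−(e−x')²−y'²−z²)/2L = -0.0241
  θ1 = atan2(B,A) + arccos(C/0.4663) = 0.2620
φ2=120.0° → target in arm frame (-0.1698, 0.0372)
  A=0.3198, B=-0.4560, C=(l²−L²−A²−y'²−z²)/(2L)=-0.3578
  γ=atan2(-0.4560,0.3198)=-0.9592;  ψ=arccos(-0.6425)=2.2685;  θ2=γ+ψ≈1.3093
rotate P by −φ3: (0.1171, 0.1284, -0.4560)
  e−x'=0.0329;  (l²−L²−(e−x')²−y'²−z²)/2L = 0.0724
  γ=atan2(-0.4560,0.0329)=-1.4987;  ψ=arccos(0.1584)=1.4117;  θ3=γ+ψ≈-0.0870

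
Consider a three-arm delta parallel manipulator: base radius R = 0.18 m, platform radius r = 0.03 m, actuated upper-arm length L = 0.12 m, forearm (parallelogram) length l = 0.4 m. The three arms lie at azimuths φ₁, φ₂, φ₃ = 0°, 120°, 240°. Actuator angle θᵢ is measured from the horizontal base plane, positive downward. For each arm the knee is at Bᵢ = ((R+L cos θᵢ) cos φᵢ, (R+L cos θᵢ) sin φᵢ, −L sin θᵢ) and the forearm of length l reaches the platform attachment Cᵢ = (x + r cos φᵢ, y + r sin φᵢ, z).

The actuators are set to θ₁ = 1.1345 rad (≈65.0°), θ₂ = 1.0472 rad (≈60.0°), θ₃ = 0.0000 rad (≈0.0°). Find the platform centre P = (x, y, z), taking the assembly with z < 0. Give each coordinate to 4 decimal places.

arm 1 at φ=0.0°: (R−r)+L cos θ1 = 0.2007;  O1 = (0.2007, 0.0000, -0.1088)
arm 2 at φ=120.0°: (R−r)+L cos θ2 = 0.2100;  O2 = (-0.1050, 0.1819, -0.1039)
arm 3 at φ=240.0°: (R−r)+L cos θ3 = 0.2700;  O3 = (-0.1350, -0.2338, 0.0000)
eliminate P² terms by subtracting sphere 1 from 2 and 3
plane₁₂: -0.6114x+0.3637y+0.0097z = 0.0028
det = 0.5301;  x = -0.0167+0.1578z,  y = -0.0204+0.2386z
into |P−O₁|² = l²: 1.0818z² + 0.1392z + -0.1005 = 0;  Δ = 0.4542;  z = -0.3758 or 0.2472 → z<0 root = -0.3758
x = -0.0760, y = -0.1101

(-0.0760, -0.1101, -0.3758)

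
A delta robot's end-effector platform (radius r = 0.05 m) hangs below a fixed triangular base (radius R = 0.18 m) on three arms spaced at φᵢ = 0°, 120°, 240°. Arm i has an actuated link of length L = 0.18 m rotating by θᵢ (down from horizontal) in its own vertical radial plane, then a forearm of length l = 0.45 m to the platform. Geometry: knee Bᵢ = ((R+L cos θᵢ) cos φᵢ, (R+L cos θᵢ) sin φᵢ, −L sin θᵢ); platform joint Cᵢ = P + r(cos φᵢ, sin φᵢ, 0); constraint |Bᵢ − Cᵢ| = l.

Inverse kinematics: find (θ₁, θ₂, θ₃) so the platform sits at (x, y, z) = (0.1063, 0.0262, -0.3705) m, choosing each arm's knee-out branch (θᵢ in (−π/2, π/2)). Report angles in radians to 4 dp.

θ₁ = -0.1747, θ₂ = 0.4361, θ₃ = 0.6107

rotate P by −φ1: (0.1063, 0.0262, -0.3705)
  e−x'=0.0237;  (l²−L²−(e−x')²−y'²−z²)/2L = 0.0877
  θ1 = atan2(B,A) + arccos(C/0.3713) = -0.1747
rotate P by −φ2: (-0.0305, -0.1052, -0.3705)
  A cos θ + B sin θ = C:  0.1605·cos θ + -0.3705·sin θ = -0.0110
  θ2 = atan2(B,A) + arccos(C/0.4038) = 0.4361
arm 3 (φ=240.0°): x'=-0.0758, y'=0.0790
  A=0.2058, B=-0.3705, C=(l²−L²−A²−y'²−z²)/(2L)=-0.0438
  √(A²+B²)=0.4238;  θ3 = -1.0637+1.6744 ≈ 0.6107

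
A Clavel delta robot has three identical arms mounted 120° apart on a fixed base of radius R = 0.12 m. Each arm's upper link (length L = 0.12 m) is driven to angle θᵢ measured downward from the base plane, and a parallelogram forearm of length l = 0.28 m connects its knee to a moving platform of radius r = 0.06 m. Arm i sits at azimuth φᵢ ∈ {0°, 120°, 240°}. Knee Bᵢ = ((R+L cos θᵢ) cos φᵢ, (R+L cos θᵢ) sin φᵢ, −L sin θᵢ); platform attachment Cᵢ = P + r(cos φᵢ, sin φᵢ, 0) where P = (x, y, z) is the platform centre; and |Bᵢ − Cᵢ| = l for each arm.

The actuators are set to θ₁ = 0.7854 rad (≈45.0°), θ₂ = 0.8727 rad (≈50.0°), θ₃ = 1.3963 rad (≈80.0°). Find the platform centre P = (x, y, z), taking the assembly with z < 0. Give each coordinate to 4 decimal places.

(0.0541, 0.0732, -0.3394)

φ1=0.0°: virtual centre (0.1449, 0.0000, -0.0849), radius l
arm 2 at φ=120.0°: e+L cos θ2 = 0.1371;  centre 2 = (-0.0686, 0.1188, -0.0919)
arm 3 at φ=240.0°: e+L cos θ3 = 0.0808;  centre 3 = (-0.0404, -0.0700, -0.1182)
subtract pairs → two planes through P
[-0.4268 0.2375 -0.0142]·P = -0.0009;  [-0.3705 -0.1400 -0.0666]·P = -0.0077
det = 0.1478;  x = 0.0132+-0.1205z,  y = 0.0199+-0.1570z
sphere 1 gives Az²+Bz+C=0 with A=1.0392, B=0.1952, C=-0.0535;  B²−4AC=0.2604;  roots -0.3394, 0.1516;  negative root z = -0.3394
x = 0.0541, y = 0.0732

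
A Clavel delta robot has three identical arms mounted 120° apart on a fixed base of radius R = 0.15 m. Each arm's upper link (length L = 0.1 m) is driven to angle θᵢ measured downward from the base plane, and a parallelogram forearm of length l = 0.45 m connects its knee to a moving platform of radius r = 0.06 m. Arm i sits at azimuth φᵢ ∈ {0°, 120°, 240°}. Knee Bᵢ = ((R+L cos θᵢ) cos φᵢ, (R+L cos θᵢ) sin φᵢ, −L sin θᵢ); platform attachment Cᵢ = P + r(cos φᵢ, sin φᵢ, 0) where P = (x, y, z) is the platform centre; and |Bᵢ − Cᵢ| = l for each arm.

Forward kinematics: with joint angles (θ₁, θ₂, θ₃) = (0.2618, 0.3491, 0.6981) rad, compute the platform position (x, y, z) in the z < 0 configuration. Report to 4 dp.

arm 1 at φ=0.0°: ρ1 = 0.1866;  O1 = (0.1866, 0.0000, -0.0259)
O2 = (0.1840·cos120.0°, 0.1840·sin120.0°, -0.0342) = (-0.0920, 0.1593, -0.0342)
arm 3 at φ=240.0°: ρ3 = 0.1666;  O3 = (-0.0833, -0.1443, -0.0643)
eliminate P² terms by subtracting sphere 1 from 2 and 3
plane₁₂: -0.5572x+0.3186y+-0.0166z = -0.0005
det = 0.3328;  x = 0.0039+-0.0880z,  y = 0.0053+-0.1016z
sphere 1 gives Az²+Bz+C=0 with A=1.0181, B=0.0828, C=-0.1684;  B²−4AC=0.6927;  roots -0.4494, 0.3681;  negative root z = -0.4494
x = 0.0434, y = 0.0509

(0.0434, 0.0509, -0.4494)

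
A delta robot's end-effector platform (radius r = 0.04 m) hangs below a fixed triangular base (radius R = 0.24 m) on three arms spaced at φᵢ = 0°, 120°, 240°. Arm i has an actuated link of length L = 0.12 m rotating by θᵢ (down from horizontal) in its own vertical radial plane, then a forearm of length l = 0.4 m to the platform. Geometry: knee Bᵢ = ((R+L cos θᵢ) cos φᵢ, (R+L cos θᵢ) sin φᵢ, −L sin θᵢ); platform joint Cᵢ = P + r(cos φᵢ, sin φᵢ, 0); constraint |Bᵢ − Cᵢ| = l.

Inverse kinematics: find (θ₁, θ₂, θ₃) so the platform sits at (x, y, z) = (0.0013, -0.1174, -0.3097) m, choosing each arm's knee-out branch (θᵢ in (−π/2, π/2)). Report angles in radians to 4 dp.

θ₁ = 0.6110, θ₂ = 1.2217, θ₃ = -0.1747

φ1=0.0° → target in arm frame (0.0013, -0.1174)
  e−x'=0.1987;  (l²−L²−(e−x')²−y'²−z²)/2L = -0.0149
  θ1 = atan2(B,A) + arccos(C/0.3680) = 0.6110
φ2=120.0° → target in arm frame (-0.1023, 0.0576)
  A cos θ + B sin θ = C:  0.3023·cos θ + -0.3097·sin θ = -0.1876
  γ=atan2(-0.3097,0.3023)=-0.7975;  ψ=arccos(-0.4335)=2.0192;  θ2=γ+ψ≈1.2217
rotate P by −φ3: (0.1010, 0.0598, -0.3097)
  e−x'=0.0990;  (l²−L²−(e−x')²−y'²−z²)/2L = 0.1513
  √(A²+B²)=0.3251;  θ3 = -1.2615+1.0868 ≈ -0.1747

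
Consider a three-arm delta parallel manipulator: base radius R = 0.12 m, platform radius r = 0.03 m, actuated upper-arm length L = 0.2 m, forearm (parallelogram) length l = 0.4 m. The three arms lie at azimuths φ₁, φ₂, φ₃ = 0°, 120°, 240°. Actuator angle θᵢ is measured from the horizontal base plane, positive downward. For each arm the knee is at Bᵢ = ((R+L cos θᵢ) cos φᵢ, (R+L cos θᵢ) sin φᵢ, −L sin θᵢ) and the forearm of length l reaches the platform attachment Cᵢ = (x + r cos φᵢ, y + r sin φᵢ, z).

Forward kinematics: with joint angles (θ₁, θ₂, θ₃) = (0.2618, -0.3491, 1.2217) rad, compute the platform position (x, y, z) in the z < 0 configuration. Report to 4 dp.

(0.0509, 0.2288, -0.2835)

φ1=0.0°: virtual centre (0.2832, 0.0000, -0.0518), radius l
φ2=120.0°: virtual centre (-0.1390, 0.2407, 0.0684), radius l
arm 3 at φ=240.0°: (R−r)+L cos θ3 = 0.1584;  S3 = (-0.0792, -0.1372, -0.1879)
eliminate P² terms by subtracting sphere 1 from 2 and 3
plane₁₂: -0.8443x+0.4814y+0.2403z = -0.0009
Cramer: x(z) = 0.0191-0.1122z;  y(z) = 0.0315-0.6961z
sphere 1 gives Az²+Bz+C=0 with A=1.4972, B=0.1190, C=-0.0866;  B²−4AC=0.5326;  roots -0.2835, 0.2040;  negative root z = -0.2835
x = 0.0509, y = 0.2288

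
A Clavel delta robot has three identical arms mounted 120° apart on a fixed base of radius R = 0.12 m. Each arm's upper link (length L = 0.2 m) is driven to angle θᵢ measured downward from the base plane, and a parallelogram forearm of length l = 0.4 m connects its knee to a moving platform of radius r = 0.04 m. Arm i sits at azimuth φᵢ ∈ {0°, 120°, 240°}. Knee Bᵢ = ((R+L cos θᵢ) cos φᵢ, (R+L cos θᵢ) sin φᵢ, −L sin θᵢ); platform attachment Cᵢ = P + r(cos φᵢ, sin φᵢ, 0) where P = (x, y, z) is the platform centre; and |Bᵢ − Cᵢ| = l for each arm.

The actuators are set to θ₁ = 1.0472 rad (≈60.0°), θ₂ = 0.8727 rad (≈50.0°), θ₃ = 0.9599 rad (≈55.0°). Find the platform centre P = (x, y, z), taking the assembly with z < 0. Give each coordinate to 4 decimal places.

(-0.0325, 0.0181, -0.5116)

arm 1 at φ=0.0°: e+L cos θ1 = 0.1800;  centre 1 = (0.1800, 0.0000, -0.1732)
φ2=120.0°: virtual centre (-0.1043, 0.1806, -0.1532), radius l
arm 3 at φ=240.0°: e+L cos θ3 = 0.1947;  centre 3 = (-0.0974, -0.1686, -0.1638)
eliminate P² terms by subtracting sphere 1 from 2 and 3
plane₁₂: -0.5686x+0.3612y+0.0400z = 0.0046
det = 0.3921;  x = -0.0061+0.0517z,  y = 0.0030+-0.0294z
into |P−centre ₁|² = l²: 1.0035z² + 0.3270z + -0.0954 = 0;  Δ = 0.4897;  z = -0.5116 or 0.1857 → z<0 root = -0.5116
x = -0.0325, y = 0.0181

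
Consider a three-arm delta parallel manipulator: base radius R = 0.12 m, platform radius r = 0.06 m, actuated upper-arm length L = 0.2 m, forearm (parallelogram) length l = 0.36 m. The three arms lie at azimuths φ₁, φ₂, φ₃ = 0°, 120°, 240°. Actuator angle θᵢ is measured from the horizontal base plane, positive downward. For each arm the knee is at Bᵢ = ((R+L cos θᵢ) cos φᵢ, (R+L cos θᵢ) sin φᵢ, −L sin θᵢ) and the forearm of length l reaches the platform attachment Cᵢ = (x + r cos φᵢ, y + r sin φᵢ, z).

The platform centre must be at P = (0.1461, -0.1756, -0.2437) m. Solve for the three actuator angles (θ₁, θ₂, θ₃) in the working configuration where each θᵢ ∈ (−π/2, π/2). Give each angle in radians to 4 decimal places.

arm 1 (φ=0.0°): x'=0.1461, y'=-0.1756
  A=-0.0861, B=-0.2437, C=(l²−L²−A²−y'²−z²)/(2L)=-0.0201
  √(A²+B²)=0.2585;  θ1 = -1.9104+1.6486 ≈ -0.2618
rotate P by −φ2: (-0.2251, -0.0387, -0.2437)
  A cos θ + B sin θ = C:  0.2851·cos θ + -0.2437·sin θ = -0.1315
  γ=atan2(-0.2437,0.2851)=-0.7072;  ψ=arccos(-0.3505)=1.9289;  θ2=γ+ψ≈1.2217
rotate P by −φ3: (0.0790, 0.2143, -0.2437)
  A cos θ + B sin θ = C:  -0.0190·cos θ + -0.2437·sin θ = -0.0402
  γ=atan2(-0.2437,-0.0190)=-1.6487;  ψ=arccos(-0.1645)=1.7361;  θ3=γ+ψ≈0.0874

θ₁ = -0.2618, θ₂ = 1.2217, θ₃ = 0.0874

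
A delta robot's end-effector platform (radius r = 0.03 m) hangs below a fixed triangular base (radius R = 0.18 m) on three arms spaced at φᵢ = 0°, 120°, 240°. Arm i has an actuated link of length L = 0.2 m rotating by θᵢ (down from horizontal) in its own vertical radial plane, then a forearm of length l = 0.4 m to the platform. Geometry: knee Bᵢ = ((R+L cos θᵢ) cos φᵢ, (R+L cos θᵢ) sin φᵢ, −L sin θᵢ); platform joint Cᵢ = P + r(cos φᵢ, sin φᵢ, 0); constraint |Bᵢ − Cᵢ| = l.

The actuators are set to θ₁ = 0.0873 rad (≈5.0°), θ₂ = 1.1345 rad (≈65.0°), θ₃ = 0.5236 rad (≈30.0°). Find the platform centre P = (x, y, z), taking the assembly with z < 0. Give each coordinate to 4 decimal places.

(0.1108, -0.0924, -0.3250)

φ1=0.0°: virtual centre (0.3492, 0.0000, -0.0174), radius l
arm 2 at φ=120.0°: (R−r)+L cos θ2 = 0.2345;  O2 = (-0.1173, 0.2031, -0.1813)
arm 3 at φ=240.0°: (R−r)+L cos θ3 = 0.3232;  O3 = (-0.1616, -0.2799, -0.1000)
subtract pairs → two planes through P
linear system: -0.9330x+0.4062y = -0.0344−-0.3277z; -1.0217x+-0.5598y = -0.0078−-0.1651z
Cramer: x(z) = 0.0239-0.2673z;  y(z) = -0.0297+0.1928z
into |P−O₁|² = l²: 1.1086z² + 0.1973z + -0.0530 = 0;  Δ = 0.2739;  z = -0.3250 or 0.1471 → z<0 root = -0.3250
x = 0.1108, y = -0.0924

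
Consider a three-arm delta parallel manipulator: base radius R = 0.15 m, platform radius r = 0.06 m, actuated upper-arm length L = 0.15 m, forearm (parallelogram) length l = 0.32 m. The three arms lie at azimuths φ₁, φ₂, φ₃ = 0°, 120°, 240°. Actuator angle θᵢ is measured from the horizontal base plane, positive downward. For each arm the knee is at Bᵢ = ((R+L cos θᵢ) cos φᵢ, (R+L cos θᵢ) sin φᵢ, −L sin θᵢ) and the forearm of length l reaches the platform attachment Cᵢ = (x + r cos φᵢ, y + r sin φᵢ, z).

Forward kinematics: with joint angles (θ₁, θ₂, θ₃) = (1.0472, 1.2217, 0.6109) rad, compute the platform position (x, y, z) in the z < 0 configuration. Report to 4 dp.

(-0.0182, -0.0865, -0.3776)

arm 1 at φ=0.0°: ρ1 = 0.1650;  centre 1 = (0.1650, 0.0000, -0.1299)
φ2=120.0°: virtual centre (-0.0707, 0.1224, -0.1410), radius l
arm 3 at φ=240.0°: ρ3 = 0.2129;  centre 3 = (-0.1064, -0.1844, -0.0860)
subtract pairs → two planes through P
[-0.4713 0.2448 -0.0221]·P = -0.0043;  [-0.5429 -0.3687 0.0877]·P = 0.0086
det = 0.3066;  x = -0.0017+0.0435z,  y = -0.0208+0.1740z
into |P−centre ₁|² = l²: 1.0321z² + 0.2381z + -0.0573 = 0;  Δ = 0.2932;  z = -0.3776 or 0.1470 → z<0 root = -0.3776
x = -0.0182, y = -0.0865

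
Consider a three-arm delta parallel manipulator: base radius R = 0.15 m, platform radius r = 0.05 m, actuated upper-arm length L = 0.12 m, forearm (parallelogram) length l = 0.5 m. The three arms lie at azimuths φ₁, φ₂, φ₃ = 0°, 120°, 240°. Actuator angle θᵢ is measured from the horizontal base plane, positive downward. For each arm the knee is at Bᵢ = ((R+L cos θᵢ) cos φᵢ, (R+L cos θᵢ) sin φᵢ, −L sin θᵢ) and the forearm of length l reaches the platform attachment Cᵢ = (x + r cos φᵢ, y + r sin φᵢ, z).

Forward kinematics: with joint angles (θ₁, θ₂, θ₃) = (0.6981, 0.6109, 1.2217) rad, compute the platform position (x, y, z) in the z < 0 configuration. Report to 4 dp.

(0.0443, 0.1050, -0.5432)

φ1=0.0°: virtual centre (0.1919, 0.0000, -0.0771), radius l
centre 2 = (0.1983·cos120.0°, 0.1983·sin120.0°, -0.0688) = (-0.0991, 0.1717, -0.0688)
φ3=240.0°: virtual centre (-0.0705, -0.1221, -0.1128), radius l
|centre ₂|²−|centre ₁|² = 0.0013;  |centre ₃|²−|centre ₁|² = -0.0102
linear system: -0.5822x+0.3435y = 0.0013−0.0166z; -0.5249x+-0.2443y = -0.0102−-0.0713z
Cramer: x(z) = 0.0099-0.0633z;  y(z) = 0.0204-0.1556z
sphere 1 gives Az²+Bz+C=0 with A=1.0282, B=0.1710, C=-0.2105;  B²−4AC=0.8950;  roots -0.5432, 0.3769;  negative root z = -0.5432
x = 0.0443, y = 0.1050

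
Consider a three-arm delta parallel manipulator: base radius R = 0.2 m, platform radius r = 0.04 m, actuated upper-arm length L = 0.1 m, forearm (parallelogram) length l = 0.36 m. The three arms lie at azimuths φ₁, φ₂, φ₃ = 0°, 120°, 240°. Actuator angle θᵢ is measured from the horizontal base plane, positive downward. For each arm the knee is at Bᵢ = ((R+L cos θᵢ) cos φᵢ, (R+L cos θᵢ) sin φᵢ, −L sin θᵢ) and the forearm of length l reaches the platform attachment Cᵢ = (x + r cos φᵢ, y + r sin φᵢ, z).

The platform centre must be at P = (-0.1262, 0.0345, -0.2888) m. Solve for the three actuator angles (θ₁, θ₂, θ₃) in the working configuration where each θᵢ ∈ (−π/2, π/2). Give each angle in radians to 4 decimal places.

arm 1 (φ=0.0°): x'=-0.1262, y'=0.0345
  e−x'=0.2862;  (l²−L²−(e−x')²−y'²−z²)/2L = -0.2345
  θ1 = atan2(B,A) + arccos(C/0.4066) = 1.3957
arm 2 (φ=120.0°): x'=0.0930, y'=0.0920
  e−x'=0.0670;  (l²−L²−(e−x')²−y'²−z²)/2L = 0.1162
  γ=atan2(-0.2888,0.0670)=-1.3428;  ψ=arccos(0.3918)=1.1682;  θ2=γ+ψ≈-0.1745
rotate P by −φ3: (0.0332, -0.1265, -0.2888)
  A cos θ + B sin θ = C:  0.1268·cos θ + -0.2888·sin θ = 0.0205
  θ3 = atan2(B,A) + arccos(C/0.3154) = 0.3485

θ₁ = 1.3957, θ₂ = -0.1745, θ₃ = 0.3485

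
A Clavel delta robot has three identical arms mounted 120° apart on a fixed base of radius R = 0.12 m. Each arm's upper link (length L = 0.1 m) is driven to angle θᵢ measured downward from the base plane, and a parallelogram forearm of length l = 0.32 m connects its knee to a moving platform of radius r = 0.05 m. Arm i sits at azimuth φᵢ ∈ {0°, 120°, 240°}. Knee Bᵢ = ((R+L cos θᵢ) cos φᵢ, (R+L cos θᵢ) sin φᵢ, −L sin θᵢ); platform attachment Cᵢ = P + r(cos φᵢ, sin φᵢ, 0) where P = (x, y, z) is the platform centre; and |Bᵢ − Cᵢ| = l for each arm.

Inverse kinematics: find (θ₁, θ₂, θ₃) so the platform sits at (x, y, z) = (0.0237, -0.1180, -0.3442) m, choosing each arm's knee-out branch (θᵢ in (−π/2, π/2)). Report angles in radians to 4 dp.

θ₁ = 0.7856, θ₂ = 1.3967, θ₃ = 0.4369

arm 1 (φ=0.0°): x'=0.0237, y'=-0.1180
  A cos θ + B sin θ = C:  0.0463·cos θ + -0.3442·sin θ = -0.2107
  √(A²+B²)=0.3473;  θ1 = -1.4371+2.2227 ≈ 0.7856
arm 2 (φ=120.0°): x'=-0.1140, y'=0.0385
  A cos θ + B sin θ = C:  0.1840·cos θ + -0.3442·sin θ = -0.3071
  θ2 = atan2(B,A) + arccos(C/0.3903) = 1.3967
rotate P by −φ3: (0.0903, 0.0795, -0.3442)
  A cos θ + B sin θ = C:  -0.0203·cos θ + -0.3442·sin θ = -0.1641
  θ3 = atan2(B,A) + arccos(C/0.3448) = 0.4369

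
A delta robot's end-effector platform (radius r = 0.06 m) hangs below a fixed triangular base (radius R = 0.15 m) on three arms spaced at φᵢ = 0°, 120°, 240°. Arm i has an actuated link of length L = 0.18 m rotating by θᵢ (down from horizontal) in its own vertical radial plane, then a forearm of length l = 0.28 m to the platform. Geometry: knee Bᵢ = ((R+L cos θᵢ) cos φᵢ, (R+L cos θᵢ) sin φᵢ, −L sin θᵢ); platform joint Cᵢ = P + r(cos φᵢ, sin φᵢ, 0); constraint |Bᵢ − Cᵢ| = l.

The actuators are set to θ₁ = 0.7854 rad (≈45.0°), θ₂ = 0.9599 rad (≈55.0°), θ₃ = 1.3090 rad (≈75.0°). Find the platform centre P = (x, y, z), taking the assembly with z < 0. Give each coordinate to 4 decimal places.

(0.0595, 0.0563, -0.3516)

φ1=0.0°: virtual centre (0.2173, 0.0000, -0.1273), radius l
arm 2 at φ=120.0°: e+L cos θ2 = 0.1932;  O2 = (-0.0966, 0.1674, -0.1474)
O3 = (0.1366·cos240.0°, 0.1366·sin240.0°, -0.1739) = (-0.0683, -0.1183, -0.1739)
subtract pairs → two planes through P
linear system: -0.6278x+0.3347y = -0.0043−-0.0403z; -0.5711x+-0.2366y = -0.0145−-0.0932z
det = 0.3397;  x = 0.0173+-0.1199z,  y = 0.0196+-0.1044z
sphere 1 gives Az²+Bz+C=0 with A=1.0253, B=0.2984, C=-0.0218;  B²−4AC=0.1786;  roots -0.3516, 0.0606;  negative root z = -0.3516
x = 0.0595, y = 0.0563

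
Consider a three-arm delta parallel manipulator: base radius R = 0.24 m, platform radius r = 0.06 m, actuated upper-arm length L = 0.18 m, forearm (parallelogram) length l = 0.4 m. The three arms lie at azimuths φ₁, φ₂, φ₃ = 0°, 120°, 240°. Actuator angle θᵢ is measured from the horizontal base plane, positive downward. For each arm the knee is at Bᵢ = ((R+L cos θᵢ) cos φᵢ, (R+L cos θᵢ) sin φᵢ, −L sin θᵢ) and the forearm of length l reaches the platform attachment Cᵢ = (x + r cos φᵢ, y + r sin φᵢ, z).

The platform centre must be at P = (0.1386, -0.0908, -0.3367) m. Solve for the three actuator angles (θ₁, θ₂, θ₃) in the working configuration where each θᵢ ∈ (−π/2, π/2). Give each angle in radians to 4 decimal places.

θ₁ = 0.0873, θ₂ = 1.3963, θ₃ = 0.7854

φ1=0.0° → target in arm frame (0.1386, -0.0908)
  e−x'=0.0414;  (l²−L²−(e−x')²−y'²−z²)/2L = 0.0119
  √(A²+B²)=0.3392;  θ1 = -1.4485+1.5358 ≈ 0.0873
rotate P by −φ2: (-0.1479, -0.0746, -0.3367)
  A=0.3279, B=-0.3367, C=(l²−L²−A²−y'²−z²)/(2L)=-0.2747
  γ=atan2(-0.3367,0.3279)=-0.7986;  ψ=arccos(-0.5844)=2.1949;  θ2=γ+ψ≈1.3963
rotate P by −φ3: (0.0093, 0.1654, -0.3367)
  A cos θ + B sin θ = C:  0.1707·cos θ + -0.3367·sin θ = -0.1174
  γ=atan2(-0.3367,0.1707)=-1.1017;  ψ=arccos(-0.3110)=1.8870;  θ3=γ+ψ≈0.7854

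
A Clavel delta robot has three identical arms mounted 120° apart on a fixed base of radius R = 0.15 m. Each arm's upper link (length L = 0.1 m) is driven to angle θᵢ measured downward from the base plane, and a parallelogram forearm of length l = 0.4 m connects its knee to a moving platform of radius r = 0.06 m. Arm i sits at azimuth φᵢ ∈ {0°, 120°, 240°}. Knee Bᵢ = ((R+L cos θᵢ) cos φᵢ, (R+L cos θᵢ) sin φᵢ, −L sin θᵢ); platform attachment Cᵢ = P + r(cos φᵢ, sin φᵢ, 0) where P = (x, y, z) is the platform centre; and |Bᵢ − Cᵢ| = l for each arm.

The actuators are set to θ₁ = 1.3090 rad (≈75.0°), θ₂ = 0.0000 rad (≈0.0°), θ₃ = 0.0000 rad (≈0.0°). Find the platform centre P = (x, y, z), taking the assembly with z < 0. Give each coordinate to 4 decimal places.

φ1=0.0°: virtual centre (0.1159, 0.0000, -0.0966), radius l
arm 2 at φ=120.0°: ρ2 = 0.1900;  O2 = (-0.0950, 0.1645, 0.0000)
arm 3 at φ=240.0°: ρ3 = 0.1900;  O3 = (-0.0950, -0.1645, 0.0000)
|O₂|²−|O₁|² = 0.0133;  |O₃|²−|O₁|² = 0.0133
[-0.4218 0.3291 0.1932]·P = 0.0133;  [-0.4218 -0.3291 0.1932]·P = 0.0133
det = 0.2776;  x = -0.0316+0.4580z,  y = 0.0000+0.0000z
sphere 1 gives Az²+Bz+C=0 with A=1.2098, B=0.0581, C=-0.1289;  B²−4AC=0.6272;  roots -0.3513, 0.3033;  negative root z = -0.3513
x = -0.1925, y = 0.0000

(-0.1925, 0.0000, -0.3513)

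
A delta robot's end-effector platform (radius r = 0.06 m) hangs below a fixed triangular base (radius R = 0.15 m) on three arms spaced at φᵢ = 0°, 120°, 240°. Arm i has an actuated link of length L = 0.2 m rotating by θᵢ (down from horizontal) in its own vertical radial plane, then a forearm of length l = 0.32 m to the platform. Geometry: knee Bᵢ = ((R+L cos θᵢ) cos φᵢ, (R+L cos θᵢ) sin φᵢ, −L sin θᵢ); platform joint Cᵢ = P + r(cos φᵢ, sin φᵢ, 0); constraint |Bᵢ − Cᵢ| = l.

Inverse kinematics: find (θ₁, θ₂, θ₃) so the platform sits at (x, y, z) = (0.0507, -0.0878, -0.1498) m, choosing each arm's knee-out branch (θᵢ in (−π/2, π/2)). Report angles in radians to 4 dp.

θ₁ = -0.2621, θ₂ = 0.8724, θ₃ = -0.2619

rotate P by −φ1: (0.0507, -0.0878, -0.1498)
  A cos θ + B sin θ = C:  0.0393·cos θ + -0.1498·sin θ = 0.0768
  √(A²+B²)=0.1549;  θ1 = -1.3142+1.0522 ≈ -0.2621
rotate P by −φ2: (-0.1014, 0.0000, -0.1498)
  A cos θ + B sin θ = C:  0.1914·cos θ + -0.1498·sin θ = 0.0083
  θ2 = atan2(B,A) + arccos(C/0.2430) = 0.8724
φ3=240.0° → target in arm frame (0.0507, 0.0878)
  A=0.0393, B=-0.1498, C=(l²−L²−A²−y'²−z²)/(2L)=0.0768
  √(A²+B²)=0.1549;  θ3 = -1.3141+1.0522 ≈ -0.2619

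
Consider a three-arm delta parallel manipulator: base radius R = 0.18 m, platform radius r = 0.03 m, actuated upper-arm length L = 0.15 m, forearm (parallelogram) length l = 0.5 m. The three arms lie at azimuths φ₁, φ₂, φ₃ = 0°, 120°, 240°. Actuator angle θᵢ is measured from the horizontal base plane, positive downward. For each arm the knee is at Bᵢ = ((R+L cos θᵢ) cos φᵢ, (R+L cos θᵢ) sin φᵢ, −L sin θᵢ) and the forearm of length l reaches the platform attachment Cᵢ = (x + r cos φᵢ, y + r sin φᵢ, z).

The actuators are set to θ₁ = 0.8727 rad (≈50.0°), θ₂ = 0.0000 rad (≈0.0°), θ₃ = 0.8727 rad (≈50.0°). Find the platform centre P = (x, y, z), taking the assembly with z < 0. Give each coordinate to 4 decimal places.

(-0.0742, 0.1285, -0.4765)

O1 = (0.2464·cos0.0°, 0.2464·sin0.0°, -0.1149) = (0.2464, 0.0000, -0.1149)
φ2=120.0°: virtual centre (-0.1500, 0.2598, 0.0000), radius l
O3 = (0.2464·cos240.0°, 0.2464·sin240.0°, -0.1149) = (-0.1232, -0.2134, -0.1149)
|O₂|²−|O₁|² = 0.0161;  |O₃|²−|O₁|² = 0.0000
plane₁₂: -0.7928x+0.5196y+0.2298z = 0.0161
Cramer: x(z) = -0.0095+0.1358z;  y(z) = 0.0164-0.2351z
sphere 1 gives Az²+Bz+C=0 with A=1.0737, B=0.1526, C=-0.1710;  B²−4AC=0.7579;  roots -0.4765, 0.3343;  negative root z = -0.4765
x = -0.0742, y = 0.1285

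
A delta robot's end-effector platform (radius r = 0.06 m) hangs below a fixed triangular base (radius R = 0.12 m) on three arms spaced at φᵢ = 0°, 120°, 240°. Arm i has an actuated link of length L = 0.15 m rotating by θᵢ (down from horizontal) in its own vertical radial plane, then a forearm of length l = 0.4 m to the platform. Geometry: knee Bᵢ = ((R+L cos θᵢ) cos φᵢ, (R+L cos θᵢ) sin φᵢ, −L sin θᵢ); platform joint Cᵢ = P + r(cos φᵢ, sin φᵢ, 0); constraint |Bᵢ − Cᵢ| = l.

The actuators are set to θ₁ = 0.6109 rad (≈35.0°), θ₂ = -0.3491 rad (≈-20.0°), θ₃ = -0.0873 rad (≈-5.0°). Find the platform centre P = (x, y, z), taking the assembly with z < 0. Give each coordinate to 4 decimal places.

(-0.1384, 0.0348, -0.3218)

φ1=0.0°: virtual centre (0.1829, 0.0000, -0.0860), radius l
S2 = (0.2010·cos120.0°, 0.2010·sin120.0°, 0.0513) = (-0.1005, 0.1740, 0.0513)
S3 = (0.2094·cos240.0°, 0.2094·sin240.0°, 0.0131) = (-0.1047, -0.1814, 0.0131)
eliminate P² terms by subtracting sphere 1 from 2 and 3
[-0.5667 0.3481 0.2747]·P = 0.0022;  [-0.5752 -0.3627 0.1982]·P = 0.0032
det = 0.4058;  x = -0.0047+0.4156z,  y = -0.0014+-0.1125z
sphere 1 gives Az²+Bz+C=0 with A=1.1854, B=0.0165, C=-0.1174;  B²−4AC=0.5570;  roots -0.3218, 0.3079;  negative root z = -0.3218
x = -0.1384, y = 0.0348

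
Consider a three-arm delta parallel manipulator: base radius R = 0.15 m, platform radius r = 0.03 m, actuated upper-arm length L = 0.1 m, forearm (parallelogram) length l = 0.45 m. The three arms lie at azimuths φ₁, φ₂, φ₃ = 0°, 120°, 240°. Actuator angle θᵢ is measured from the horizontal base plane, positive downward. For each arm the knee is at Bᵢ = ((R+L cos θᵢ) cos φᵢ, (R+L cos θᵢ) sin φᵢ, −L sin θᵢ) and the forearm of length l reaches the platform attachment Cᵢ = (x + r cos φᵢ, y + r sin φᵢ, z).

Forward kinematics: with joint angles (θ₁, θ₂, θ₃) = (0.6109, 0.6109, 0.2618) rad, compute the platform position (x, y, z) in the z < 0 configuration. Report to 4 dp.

(-0.0248, -0.0429, -0.4437)

O1 = (0.2019·cos0.0°, 0.2019·sin0.0°, -0.0574) = (0.2019, 0.0000, -0.0574)
arm 2 at φ=120.0°: e+L cos θ2 = 0.2019;  O2 = (-0.1010, 0.1749, -0.0574)
φ3=240.0°: virtual centre (-0.1083, -0.1876, -0.0259), radius l
subtract pairs → two planes through P
linear system: -0.6057x+0.3497y = 0.0000−0.0000z; -0.6204x+-0.3751y = 0.0035−0.0630z
Cramer: x(z) = -0.0028+0.0496z;  y(z) = -0.0048+0.0858z
sphere 1 gives Az²+Bz+C=0 with A=1.0098, B=0.0936, C=-0.1573;  B²−4AC=0.6441;  roots -0.4437, 0.3510;  negative root z = -0.4437
x = -0.0248, y = -0.0429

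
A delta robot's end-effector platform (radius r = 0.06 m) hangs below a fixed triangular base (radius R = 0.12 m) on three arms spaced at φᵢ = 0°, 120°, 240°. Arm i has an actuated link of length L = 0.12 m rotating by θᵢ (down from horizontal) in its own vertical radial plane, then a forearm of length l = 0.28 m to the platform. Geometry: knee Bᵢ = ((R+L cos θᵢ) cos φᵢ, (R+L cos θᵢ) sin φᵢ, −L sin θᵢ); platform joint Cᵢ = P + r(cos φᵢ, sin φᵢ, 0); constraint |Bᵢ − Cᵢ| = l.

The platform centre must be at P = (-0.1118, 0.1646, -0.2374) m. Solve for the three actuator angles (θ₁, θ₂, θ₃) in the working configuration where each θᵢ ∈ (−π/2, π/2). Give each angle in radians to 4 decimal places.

θ₁ = 1.3966, θ₂ = -0.3491, θ₃ = 1.3095

arm 1 (φ=0.0°): x'=-0.1118, y'=0.1646
  e−x'=0.1718;  (l²−L²−(e−x')²−y'²−z²)/2L = -0.2040
  γ=atan2(-0.2374,0.1718)=-0.9444;  ψ=arccos(-0.6962)=2.3410;  θ1=γ+ψ≈1.3966
φ2=120.0° → target in arm frame (0.1984, 0.0145)
  A cos θ + B sin θ = C:  -0.1384·cos θ + -0.2374·sin θ = -0.0489
  γ=atan2(-0.2374,-0.1384)=-2.0988;  ψ=arccos(-0.1780)=1.7497;  θ2=γ+ψ≈-0.3491
rotate P by −φ3: (-0.0866, -0.1791, -0.2374)
  A cos θ + B sin θ = C:  0.1466·cos θ + -0.2374·sin θ = -0.1915
  √(A²+B²)=0.2790;  θ3 = -1.0174+2.3269 ≈ 1.3095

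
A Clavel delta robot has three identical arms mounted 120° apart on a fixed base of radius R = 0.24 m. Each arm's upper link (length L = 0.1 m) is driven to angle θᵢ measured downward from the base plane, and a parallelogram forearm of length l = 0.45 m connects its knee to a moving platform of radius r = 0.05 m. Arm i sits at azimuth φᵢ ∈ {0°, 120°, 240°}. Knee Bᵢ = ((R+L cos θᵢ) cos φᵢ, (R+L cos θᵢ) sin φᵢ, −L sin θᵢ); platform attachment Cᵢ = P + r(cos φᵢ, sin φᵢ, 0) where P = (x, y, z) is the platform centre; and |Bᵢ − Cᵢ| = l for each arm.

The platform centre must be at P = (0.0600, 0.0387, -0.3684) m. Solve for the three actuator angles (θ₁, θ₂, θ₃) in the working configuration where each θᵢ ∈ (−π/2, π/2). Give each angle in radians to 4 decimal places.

θ₁ = -0.1743, θ₂ = 0.2623, θ₃ = 0.6985

rotate P by −φ1: (0.0600, 0.0387, -0.3684)
  A=0.1300, B=-0.3684, C=(l²−L²−A²−y'²−z²)/(2L)=0.1919
  γ=atan2(-0.3684,0.1300)=-1.2316;  ψ=arccos(0.4913)=1.0573;  θ1=γ+ψ≈-0.1743
φ2=120.0° → target in arm frame (0.0035, -0.0713)
  e−x'=0.1865;  (l²−L²−(e−x')²−y'²−z²)/2L = 0.0846
  √(A²+B²)=0.4129;  θ2 = -1.1022+1.3645 ≈ 0.2623
arm 3 (φ=240.0°): x'=-0.0635, y'=0.0326
  A=0.2535, B=-0.3684, C=(l²−L²−A²−y'²−z²)/(2L)=-0.0428
  γ=atan2(-0.3684,0.2535)=-0.9681;  ψ=arccos(-0.0956)=1.6666;  θ3=γ+ψ≈0.6985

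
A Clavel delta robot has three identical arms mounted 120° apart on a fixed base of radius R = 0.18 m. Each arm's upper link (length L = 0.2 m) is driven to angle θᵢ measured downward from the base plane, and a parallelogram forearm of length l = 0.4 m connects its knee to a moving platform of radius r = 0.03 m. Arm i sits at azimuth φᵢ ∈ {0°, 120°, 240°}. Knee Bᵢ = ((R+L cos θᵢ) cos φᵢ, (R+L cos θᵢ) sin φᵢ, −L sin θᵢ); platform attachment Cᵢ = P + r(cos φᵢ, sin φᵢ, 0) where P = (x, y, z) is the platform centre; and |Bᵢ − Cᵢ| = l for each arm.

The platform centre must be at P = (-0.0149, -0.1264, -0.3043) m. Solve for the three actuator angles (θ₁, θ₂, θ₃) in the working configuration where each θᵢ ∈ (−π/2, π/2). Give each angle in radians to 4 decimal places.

arm 1 (φ=0.0°): x'=-0.0149, y'=-0.1264
  A=0.1649, B=-0.3043, C=(l²−L²−A²−y'²−z²)/(2L)=-0.0394
  γ=atan2(-0.3043,0.1649)=-1.0742;  ψ=arccos(-0.1139)=1.6849;  θ1=γ+ψ≈0.6107
φ2=120.0° → target in arm frame (-0.1020, 0.0761)
  A cos θ + B sin θ = C:  0.2520·cos θ + -0.3043·sin θ = -0.1048
  θ2 = atan2(B,A) + arccos(C/0.3951) = 0.9600
φ3=240.0° → target in arm frame (0.1169, 0.0503)
  e−x'=0.0331;  (l²−L²−(e−x')²−y'²−z²)/2L = 0.0594
  θ3 = atan2(B,A) + arccos(C/0.3061) = -0.0871

θ₁ = 0.6107, θ₂ = 0.9600, θ₃ = -0.0871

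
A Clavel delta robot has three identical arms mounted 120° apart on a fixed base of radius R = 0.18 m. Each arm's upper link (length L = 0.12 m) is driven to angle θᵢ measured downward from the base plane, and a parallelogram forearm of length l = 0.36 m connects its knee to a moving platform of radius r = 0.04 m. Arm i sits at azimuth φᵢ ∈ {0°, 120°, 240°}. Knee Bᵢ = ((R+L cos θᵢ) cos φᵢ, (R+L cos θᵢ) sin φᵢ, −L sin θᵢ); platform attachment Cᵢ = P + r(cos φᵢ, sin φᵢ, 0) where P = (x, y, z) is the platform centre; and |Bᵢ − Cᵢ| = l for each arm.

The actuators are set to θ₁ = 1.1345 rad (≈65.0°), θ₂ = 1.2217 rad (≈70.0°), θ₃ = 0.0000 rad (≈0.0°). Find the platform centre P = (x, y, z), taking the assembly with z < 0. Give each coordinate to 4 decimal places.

φ1=0.0°: virtual centre (0.1907, 0.0000, -0.1088), radius l
φ2=120.0°: virtual centre (-0.0905, 0.1568, -0.1128), radius l
φ3=240.0°: virtual centre (-0.1300, -0.2252, 0.0000), radius l
eliminate P² terms by subtracting sphere 1 from 2 and 3
plane₁₂: -0.5625x+0.3136y+-0.0080z = -0.0027
Cramer: x(z) = -0.0107+0.1422z;  y(z) = -0.0278+0.2805z
sphere 1 gives Az²+Bz+C=0 with A=1.0989, B=0.1446, C=-0.0764;  B²−4AC=0.3569;  roots -0.3376, 0.2060;  negative root z = -0.3376
x = -0.0587, y = -0.1225

(-0.0587, -0.1225, -0.3376)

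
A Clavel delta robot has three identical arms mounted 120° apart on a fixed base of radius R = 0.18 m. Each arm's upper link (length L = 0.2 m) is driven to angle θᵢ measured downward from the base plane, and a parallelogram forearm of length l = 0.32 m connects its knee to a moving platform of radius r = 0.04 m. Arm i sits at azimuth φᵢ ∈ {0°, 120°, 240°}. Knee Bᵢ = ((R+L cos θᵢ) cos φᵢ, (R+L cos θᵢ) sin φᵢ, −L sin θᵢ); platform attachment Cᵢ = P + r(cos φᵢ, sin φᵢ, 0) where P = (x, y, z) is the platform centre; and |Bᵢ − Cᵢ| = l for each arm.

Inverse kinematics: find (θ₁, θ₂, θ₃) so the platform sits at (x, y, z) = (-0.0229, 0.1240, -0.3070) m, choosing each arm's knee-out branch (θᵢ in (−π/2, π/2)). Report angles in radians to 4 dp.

φ1=0.0° → target in arm frame (-0.0229, 0.1240)
  A cos θ + B sin θ = C:  0.1629·cos θ + -0.3070·sin θ = -0.1844
  √(A²+B²)=0.3475;  θ1 = -1.0830+2.1301 ≈ 1.0471
arm 2 (φ=120.0°): x'=0.1188, y'=-0.0422
  A=0.0212, B=-0.3070, C=(l²−L²−A²−y'²−z²)/(2L)=-0.0852
  √(A²+B²)=0.3077;  θ2 = -1.5020+1.8513 ≈ 0.3493
φ3=240.0° → target in arm frame (-0.0959, -0.0818)
  A cos θ + B sin θ = C:  0.2359·cos θ + -0.3070·sin θ = -0.2355
  γ=atan2(-0.3070,0.2359)=-0.9155;  ψ=arccos(-0.6083)=2.2247;  θ3=γ+ψ≈1.3092

θ₁ = 1.0471, θ₂ = 0.3493, θ₃ = 1.3092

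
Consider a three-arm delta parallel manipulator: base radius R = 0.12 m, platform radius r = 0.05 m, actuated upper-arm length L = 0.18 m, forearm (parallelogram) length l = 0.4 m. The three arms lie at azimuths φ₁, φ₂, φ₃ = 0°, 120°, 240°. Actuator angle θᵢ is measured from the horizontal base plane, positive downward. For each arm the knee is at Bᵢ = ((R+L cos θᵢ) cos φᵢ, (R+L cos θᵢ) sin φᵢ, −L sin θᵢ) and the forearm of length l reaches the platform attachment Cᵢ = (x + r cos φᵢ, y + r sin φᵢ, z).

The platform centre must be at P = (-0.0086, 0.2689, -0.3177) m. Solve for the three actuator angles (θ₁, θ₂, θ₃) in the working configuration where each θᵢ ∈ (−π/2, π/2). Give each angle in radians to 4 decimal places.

θ₁ = 0.6979, θ₂ = -0.3493, θ₃ = 1.3087

φ1=0.0° → target in arm frame (-0.0086, 0.2689)
  A cos θ + B sin θ = C:  0.0786·cos θ + -0.3177·sin θ = -0.1439
  γ=atan2(-0.3177,0.0786)=-1.3283;  ψ=arccos(-0.4398)=2.0262;  θ1=γ+ψ≈0.6979
rotate P by −φ2: (0.2372, -0.1270, -0.3177)
  e−x'=-0.1672;  (l²−L²−(e−x')²−y'²−z²)/2L = -0.0484
  γ=atan2(-0.3177,-0.1672)=-2.0552;  ψ=arccos(-0.1347)=1.7059;  θ2=γ+ψ≈-0.3493
rotate P by −φ3: (-0.2286, -0.1419, -0.3177)
  A cos θ + B sin θ = C:  0.2986·cos θ + -0.3177·sin θ = -0.2295
  √(A²+B²)=0.4360;  θ3 = -0.8164+2.1251 ≈ 1.3087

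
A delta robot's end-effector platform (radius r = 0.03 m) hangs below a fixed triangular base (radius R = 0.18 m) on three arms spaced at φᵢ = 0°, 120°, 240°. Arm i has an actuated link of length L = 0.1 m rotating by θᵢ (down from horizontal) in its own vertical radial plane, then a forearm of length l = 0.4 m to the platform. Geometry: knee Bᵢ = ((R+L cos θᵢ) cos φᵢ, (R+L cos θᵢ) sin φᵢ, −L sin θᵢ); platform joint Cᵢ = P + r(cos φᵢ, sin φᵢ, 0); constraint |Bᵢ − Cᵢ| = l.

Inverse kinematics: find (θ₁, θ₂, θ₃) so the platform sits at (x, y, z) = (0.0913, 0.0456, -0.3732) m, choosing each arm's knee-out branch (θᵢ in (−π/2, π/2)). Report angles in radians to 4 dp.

θ₁ = 0.0872, θ₂ = 0.6980, θ₃ = 1.1340

φ1=0.0° → target in arm frame (0.0913, 0.0456)
  e−x'=0.0587;  (l²−L²−(e−x')²−y'²−z²)/2L = 0.0260
  θ1 = atan2(B,A) + arccos(C/0.3778) = 0.0872
φ2=120.0° → target in arm frame (-0.0062, -0.1019)
  A cos θ + B sin θ = C:  0.1562·cos θ + -0.3732·sin θ = -0.1202
  θ2 = atan2(B,A) + arccos(C/0.4046) = 0.6980
rotate P by −φ3: (-0.0851, 0.0563, -0.3732)
  A cos θ + B sin θ = C:  0.2351·cos θ + -0.3732·sin θ = -0.2387
  γ=atan2(-0.3732,0.2351)=-1.0086;  ψ=arccos(-0.5411)=2.1425;  θ3=γ+ψ≈1.1340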